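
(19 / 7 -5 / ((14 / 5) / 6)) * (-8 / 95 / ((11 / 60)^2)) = 46080 / 2299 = 20.04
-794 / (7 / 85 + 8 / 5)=-67490 / 143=-471.96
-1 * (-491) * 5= 2455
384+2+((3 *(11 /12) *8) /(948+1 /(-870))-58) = 270540092 /824759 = 328.02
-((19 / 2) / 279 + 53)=-29593 / 558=-53.03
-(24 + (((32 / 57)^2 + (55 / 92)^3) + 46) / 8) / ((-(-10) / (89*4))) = -53708631453727 / 50599146240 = -1061.45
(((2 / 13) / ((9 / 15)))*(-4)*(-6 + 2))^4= 655360000 / 2313441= 283.28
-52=-52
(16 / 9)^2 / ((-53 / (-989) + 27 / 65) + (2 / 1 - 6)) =-1028560 / 1149147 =-0.90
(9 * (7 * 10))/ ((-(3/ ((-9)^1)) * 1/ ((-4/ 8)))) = -945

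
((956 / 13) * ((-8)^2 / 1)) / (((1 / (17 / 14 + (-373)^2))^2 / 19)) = 1102631652415551296 / 637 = 1730975906460834.06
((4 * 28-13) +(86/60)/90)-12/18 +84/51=4589831/45900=100.00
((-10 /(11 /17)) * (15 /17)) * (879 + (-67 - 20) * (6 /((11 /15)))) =-275850 /121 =-2279.75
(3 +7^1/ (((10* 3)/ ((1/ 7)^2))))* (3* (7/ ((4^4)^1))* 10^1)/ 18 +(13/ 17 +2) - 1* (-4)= 540647/ 78336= 6.90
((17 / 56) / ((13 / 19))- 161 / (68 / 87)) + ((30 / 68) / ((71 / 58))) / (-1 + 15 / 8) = -180246673 / 878696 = -205.13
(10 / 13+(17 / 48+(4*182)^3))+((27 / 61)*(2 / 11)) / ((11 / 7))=1777026622663841 / 4605744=385828353.17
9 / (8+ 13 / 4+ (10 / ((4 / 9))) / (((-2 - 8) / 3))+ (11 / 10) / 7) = 315 / 163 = 1.93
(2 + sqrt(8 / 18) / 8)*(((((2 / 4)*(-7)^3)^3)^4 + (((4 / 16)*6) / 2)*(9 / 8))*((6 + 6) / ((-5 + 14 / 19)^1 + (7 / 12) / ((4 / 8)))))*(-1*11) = 41565881008850068170136191560768475 / 722944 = 57495298403265077475068870000.00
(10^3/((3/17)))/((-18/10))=-85000/27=-3148.15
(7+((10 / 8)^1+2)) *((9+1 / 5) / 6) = 943 / 60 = 15.72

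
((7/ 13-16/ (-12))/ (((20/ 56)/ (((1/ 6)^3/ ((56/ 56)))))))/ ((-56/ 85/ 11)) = -13651/ 33696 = -0.41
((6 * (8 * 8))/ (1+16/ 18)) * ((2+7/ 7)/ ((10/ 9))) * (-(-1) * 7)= 326592/ 85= 3842.26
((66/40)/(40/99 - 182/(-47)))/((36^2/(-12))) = -5687/1591840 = -0.00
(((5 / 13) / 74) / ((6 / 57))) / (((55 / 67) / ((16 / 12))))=1273 / 15873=0.08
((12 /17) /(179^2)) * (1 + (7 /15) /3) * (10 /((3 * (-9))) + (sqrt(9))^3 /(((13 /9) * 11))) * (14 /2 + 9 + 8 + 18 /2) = 82096 /73534095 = 0.00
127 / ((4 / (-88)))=-2794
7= 7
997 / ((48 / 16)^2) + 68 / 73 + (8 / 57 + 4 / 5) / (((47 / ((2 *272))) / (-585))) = -3670088467 / 586701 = -6255.47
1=1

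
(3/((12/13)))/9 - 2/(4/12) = -5.64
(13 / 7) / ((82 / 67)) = 871 / 574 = 1.52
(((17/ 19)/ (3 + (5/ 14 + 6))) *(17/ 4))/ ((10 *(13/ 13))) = 2023/ 49780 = 0.04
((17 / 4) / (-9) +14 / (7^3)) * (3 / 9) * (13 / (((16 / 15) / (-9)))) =49465 / 3136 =15.77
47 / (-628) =-47 / 628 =-0.07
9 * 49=441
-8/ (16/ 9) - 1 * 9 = -27/ 2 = -13.50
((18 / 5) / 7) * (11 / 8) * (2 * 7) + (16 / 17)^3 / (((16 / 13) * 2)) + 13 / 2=411186 / 24565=16.74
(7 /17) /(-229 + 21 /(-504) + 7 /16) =-336 /186541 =-0.00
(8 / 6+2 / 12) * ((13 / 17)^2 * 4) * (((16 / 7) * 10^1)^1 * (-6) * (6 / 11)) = -5840640 / 22253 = -262.47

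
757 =757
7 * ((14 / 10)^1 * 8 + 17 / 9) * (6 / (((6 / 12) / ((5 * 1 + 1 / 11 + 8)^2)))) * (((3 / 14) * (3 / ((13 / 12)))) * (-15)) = -2638116864 / 1573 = -1677124.52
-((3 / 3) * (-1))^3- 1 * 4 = -3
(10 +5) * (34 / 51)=10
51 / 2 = 25.50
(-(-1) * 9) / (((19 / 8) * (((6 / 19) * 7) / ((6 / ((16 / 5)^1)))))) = 45 / 14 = 3.21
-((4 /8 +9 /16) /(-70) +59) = -66063 /1120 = -58.98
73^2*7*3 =111909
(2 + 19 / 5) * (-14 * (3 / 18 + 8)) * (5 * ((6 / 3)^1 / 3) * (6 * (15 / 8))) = -49735 / 2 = -24867.50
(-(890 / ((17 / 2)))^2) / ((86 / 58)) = -91883600 / 12427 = -7393.87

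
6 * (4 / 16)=3 / 2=1.50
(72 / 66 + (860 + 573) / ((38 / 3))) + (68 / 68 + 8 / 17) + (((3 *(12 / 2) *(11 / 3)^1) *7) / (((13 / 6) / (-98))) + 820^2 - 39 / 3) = 60194066245 / 92378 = 651606.08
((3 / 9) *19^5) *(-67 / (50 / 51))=-2820276761 / 50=-56405535.22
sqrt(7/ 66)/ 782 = sqrt(462)/ 51612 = 0.00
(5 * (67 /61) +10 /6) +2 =1676 /183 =9.16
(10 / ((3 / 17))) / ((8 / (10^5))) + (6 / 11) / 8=93500009 / 132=708333.40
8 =8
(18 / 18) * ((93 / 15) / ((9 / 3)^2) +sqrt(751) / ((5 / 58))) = 31 / 45 +58 * sqrt(751) / 5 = 318.58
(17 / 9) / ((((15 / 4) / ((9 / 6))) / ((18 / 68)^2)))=9 / 170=0.05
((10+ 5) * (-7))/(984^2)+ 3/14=483883/2259264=0.21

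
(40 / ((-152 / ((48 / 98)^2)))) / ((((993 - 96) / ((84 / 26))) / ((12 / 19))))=-69120 / 481300001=-0.00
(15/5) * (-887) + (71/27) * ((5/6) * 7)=-428597/162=-2645.66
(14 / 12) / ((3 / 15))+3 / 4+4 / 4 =91 / 12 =7.58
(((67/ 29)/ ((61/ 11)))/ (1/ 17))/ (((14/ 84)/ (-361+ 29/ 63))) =-569167412/ 37149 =-15321.20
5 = 5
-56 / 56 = -1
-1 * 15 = -15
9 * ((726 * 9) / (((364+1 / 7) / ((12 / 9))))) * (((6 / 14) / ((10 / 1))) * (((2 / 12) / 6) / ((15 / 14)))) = 15246 / 63725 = 0.24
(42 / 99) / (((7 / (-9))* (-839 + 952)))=-6 / 1243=-0.00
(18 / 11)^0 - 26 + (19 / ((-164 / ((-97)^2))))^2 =31958398041 / 26896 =1188221.22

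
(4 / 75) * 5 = 4 / 15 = 0.27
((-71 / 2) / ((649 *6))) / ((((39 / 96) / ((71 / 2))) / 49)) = -988036 / 25311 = -39.04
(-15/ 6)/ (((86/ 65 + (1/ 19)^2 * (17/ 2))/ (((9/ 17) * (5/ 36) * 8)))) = -1173250/ 1074349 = -1.09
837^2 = 700569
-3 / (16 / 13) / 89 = -39 / 1424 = -0.03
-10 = -10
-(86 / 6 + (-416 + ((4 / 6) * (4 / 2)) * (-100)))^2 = -286225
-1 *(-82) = 82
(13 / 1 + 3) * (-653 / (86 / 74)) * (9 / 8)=-434898 / 43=-10113.91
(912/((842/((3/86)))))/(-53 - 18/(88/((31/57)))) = -571824/803791303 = -0.00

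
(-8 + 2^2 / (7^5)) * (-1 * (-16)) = -2151232 / 16807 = -128.00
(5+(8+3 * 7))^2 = 1156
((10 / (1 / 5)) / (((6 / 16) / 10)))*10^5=400000000 / 3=133333333.33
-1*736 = -736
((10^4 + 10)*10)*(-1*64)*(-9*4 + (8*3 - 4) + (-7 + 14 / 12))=419619200 / 3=139873066.67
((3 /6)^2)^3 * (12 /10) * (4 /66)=1 /880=0.00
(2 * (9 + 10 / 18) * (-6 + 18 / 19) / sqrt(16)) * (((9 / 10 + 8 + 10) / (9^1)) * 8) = -405.56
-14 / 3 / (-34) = 7 / 51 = 0.14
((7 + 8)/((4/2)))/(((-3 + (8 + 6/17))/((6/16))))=765/1456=0.53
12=12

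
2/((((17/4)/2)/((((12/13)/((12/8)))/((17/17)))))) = 128/221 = 0.58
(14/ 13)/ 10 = 7/ 65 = 0.11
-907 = -907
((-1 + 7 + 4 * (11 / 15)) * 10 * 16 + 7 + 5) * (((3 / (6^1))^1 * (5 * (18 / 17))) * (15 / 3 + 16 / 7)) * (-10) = -1945800 / 7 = -277971.43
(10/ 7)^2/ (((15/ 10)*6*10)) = 10/ 441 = 0.02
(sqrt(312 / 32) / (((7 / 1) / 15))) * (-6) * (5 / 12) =-75 * sqrt(39) / 28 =-16.73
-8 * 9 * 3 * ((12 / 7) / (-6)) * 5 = 2160 / 7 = 308.57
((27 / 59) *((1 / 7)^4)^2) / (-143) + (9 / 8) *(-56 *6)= -378.00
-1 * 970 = -970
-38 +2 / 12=-227 / 6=-37.83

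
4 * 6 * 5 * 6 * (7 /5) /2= 504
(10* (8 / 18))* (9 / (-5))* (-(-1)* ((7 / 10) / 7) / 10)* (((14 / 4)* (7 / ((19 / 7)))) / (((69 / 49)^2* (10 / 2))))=-823543 / 11307375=-0.07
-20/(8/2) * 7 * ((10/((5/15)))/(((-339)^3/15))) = 0.00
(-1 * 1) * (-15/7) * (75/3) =375/7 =53.57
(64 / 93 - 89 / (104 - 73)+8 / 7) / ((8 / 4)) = -677 / 1302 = -0.52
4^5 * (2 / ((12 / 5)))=2560 / 3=853.33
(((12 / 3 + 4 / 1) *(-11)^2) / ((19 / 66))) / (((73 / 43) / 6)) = 16483104 / 1387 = 11884.00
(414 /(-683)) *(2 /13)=-828 /8879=-0.09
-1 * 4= -4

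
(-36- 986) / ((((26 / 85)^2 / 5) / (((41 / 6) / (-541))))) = 756854875 / 1097148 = 689.84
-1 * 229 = -229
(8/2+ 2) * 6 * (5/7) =180/7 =25.71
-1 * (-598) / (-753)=-598 / 753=-0.79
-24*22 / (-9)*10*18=10560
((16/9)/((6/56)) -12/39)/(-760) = -1429/66690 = -0.02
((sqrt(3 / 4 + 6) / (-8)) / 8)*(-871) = 2613*sqrt(3) / 128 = 35.36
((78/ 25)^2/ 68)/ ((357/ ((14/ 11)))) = 1014/ 1986875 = 0.00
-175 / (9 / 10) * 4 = -7000 / 9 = -777.78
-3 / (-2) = 3 / 2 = 1.50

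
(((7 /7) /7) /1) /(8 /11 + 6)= 11 /518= 0.02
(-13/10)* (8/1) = -52/5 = -10.40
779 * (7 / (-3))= -5453 / 3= -1817.67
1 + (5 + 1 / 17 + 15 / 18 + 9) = 1621 / 102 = 15.89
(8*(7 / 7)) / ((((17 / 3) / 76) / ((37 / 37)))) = 1824 / 17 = 107.29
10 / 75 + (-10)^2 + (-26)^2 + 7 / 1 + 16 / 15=3921 / 5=784.20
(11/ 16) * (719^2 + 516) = 5692247/ 16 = 355765.44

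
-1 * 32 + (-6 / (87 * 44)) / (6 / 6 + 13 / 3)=-32.00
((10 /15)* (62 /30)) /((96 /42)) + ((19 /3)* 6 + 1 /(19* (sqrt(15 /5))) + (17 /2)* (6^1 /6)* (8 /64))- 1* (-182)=sqrt(3) /57 + 159599 /720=221.70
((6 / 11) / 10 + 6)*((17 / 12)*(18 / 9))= 1887 / 110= 17.15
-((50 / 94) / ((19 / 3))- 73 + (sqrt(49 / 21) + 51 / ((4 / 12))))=-71515 / 893- sqrt(21) / 3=-81.61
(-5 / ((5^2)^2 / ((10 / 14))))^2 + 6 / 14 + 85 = 2616251 / 30625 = 85.43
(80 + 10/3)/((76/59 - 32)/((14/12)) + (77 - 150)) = -103250/123063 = -0.84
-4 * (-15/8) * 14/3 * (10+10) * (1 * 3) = 2100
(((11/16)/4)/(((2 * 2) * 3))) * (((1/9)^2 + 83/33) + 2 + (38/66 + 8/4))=6329/62208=0.10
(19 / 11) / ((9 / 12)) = 76 / 33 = 2.30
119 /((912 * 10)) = 119 /9120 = 0.01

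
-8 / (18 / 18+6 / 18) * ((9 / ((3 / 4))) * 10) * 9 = -6480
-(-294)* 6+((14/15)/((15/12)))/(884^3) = 11424222482407/6476316600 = 1764.00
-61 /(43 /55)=-3355 /43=-78.02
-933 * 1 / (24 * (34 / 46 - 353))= 7153 / 64816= 0.11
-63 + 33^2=1026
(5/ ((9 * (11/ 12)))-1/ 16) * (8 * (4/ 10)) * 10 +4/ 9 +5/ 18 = 3587/ 198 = 18.12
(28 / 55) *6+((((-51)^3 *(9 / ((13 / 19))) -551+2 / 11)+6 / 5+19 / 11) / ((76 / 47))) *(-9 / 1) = 505161087 / 52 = 9714636.29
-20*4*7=-560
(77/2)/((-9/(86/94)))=-3.91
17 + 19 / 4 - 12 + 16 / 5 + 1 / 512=33157 / 2560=12.95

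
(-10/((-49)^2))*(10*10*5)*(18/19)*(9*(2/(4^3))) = -0.55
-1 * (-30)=30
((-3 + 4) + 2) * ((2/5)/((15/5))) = 2/5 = 0.40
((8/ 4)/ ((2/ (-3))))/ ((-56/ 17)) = 51/ 56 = 0.91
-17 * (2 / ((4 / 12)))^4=-22032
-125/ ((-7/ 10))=1250/ 7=178.57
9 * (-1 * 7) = -63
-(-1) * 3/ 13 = 3/ 13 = 0.23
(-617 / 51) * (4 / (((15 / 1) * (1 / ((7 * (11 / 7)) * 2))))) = -54296 / 765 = -70.98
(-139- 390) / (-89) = 529 / 89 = 5.94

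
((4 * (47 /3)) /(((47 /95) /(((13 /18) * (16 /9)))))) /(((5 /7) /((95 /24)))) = 901.26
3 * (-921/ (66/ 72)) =-3014.18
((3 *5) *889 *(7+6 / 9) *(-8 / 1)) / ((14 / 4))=-233680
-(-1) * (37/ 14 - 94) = -1279/ 14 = -91.36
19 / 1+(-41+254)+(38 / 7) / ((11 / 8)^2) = 198936 / 847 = 234.87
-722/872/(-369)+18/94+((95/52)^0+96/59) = 1258470397/446131332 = 2.82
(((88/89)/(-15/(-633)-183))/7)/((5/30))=-6963/1503299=-0.00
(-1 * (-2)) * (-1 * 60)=-120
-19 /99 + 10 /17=667 /1683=0.40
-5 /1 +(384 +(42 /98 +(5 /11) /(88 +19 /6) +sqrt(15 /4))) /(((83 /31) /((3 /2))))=93 * sqrt(15) /332 +1470893231 /6991754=211.46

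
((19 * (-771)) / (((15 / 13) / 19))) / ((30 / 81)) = -32564727 / 50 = -651294.54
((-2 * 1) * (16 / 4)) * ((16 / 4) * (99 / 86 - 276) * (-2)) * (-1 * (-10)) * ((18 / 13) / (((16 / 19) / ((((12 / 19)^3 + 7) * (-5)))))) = 2116310430600 / 201799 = 10487219.61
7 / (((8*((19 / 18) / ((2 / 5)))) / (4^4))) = 8064 / 95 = 84.88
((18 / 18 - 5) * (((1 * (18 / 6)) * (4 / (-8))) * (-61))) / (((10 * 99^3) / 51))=-1037 / 539055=-0.00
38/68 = 19/34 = 0.56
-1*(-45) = 45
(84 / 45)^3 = 21952 / 3375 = 6.50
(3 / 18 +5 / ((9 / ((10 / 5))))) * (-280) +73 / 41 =-356.00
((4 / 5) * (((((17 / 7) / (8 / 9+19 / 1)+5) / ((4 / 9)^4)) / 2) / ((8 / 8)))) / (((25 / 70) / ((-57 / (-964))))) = 1200092193 / 138044800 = 8.69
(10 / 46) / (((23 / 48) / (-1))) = -240 / 529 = -0.45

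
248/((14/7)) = 124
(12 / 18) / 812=1 / 1218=0.00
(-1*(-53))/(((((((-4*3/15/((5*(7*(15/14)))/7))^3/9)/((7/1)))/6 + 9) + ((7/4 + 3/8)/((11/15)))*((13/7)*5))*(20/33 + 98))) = 767004820312500/51240162969017417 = 0.01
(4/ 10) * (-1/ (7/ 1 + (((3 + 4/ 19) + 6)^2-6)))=-361/ 77465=-0.00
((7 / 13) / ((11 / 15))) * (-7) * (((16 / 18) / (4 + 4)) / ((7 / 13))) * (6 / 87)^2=-140 / 27753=-0.01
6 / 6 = 1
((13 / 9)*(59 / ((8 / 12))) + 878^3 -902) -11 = 676835366.83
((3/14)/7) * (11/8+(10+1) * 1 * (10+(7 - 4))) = 495/112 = 4.42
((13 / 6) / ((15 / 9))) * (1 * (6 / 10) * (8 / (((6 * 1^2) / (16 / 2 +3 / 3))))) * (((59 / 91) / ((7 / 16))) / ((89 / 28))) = 67968 / 15575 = 4.36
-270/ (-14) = 135/ 7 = 19.29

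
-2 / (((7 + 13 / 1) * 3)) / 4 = -1 / 120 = -0.01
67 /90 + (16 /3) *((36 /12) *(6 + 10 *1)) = 23107 /90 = 256.74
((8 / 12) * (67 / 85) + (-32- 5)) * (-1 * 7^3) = 3190243 / 255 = 12510.76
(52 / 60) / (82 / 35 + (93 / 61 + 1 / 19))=105469 / 477054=0.22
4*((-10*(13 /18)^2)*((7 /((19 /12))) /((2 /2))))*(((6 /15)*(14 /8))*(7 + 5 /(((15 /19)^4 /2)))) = -10981169108 /5194125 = -2114.15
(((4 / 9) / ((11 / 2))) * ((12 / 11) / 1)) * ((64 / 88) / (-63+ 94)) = 256 / 123783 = 0.00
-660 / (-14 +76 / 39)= 2574 / 47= 54.77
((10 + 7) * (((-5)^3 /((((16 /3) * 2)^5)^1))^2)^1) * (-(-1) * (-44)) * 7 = -1207736578125 /281474976710656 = -0.00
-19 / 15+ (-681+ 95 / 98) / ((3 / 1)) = -335077 / 1470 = -227.94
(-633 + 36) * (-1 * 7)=4179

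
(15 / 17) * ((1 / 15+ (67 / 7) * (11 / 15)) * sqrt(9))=2232 / 119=18.76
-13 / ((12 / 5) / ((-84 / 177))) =455 / 177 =2.57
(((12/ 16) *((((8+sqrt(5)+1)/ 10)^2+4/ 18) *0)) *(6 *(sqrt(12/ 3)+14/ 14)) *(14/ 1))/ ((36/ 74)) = 0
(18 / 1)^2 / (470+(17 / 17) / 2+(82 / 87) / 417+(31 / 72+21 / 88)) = 517193424 / 752119681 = 0.69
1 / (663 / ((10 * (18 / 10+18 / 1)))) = 66 / 221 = 0.30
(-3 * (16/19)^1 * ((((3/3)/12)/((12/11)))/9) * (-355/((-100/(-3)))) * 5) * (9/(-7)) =-781/532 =-1.47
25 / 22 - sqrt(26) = 25 / 22 - sqrt(26) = -3.96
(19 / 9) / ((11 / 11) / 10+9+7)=190 / 1449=0.13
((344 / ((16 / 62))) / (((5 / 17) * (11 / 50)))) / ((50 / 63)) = 1427643 / 55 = 25957.15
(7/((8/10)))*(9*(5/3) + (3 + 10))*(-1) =-245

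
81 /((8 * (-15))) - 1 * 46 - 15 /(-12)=-1817 /40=-45.42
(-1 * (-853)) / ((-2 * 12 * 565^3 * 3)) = -853 / 12986073000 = -0.00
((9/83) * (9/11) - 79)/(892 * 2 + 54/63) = -252161/5703511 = -0.04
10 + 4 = 14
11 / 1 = 11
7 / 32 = 0.22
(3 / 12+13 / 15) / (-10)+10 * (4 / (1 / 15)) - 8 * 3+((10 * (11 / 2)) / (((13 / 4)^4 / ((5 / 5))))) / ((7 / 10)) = 69165856091 / 119956200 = 576.59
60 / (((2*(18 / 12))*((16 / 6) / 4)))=30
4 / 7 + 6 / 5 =1.77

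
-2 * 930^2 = -1729800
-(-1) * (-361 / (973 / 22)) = -7942 / 973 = -8.16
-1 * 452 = -452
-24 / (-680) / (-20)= -3 / 1700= -0.00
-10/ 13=-0.77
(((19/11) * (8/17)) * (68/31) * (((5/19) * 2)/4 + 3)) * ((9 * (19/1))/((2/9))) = 4296.56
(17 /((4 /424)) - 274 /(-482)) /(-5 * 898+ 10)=-434419 /1079680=-0.40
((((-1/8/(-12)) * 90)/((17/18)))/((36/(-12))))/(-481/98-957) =2205/6410156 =0.00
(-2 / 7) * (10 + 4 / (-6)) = -8 / 3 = -2.67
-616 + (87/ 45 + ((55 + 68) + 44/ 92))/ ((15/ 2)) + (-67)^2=20129309/ 5175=3889.72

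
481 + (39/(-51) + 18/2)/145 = 237161/493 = 481.06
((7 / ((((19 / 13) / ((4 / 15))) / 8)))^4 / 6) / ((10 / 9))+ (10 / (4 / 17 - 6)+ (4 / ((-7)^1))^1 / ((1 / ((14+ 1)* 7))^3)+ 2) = -355532485353972809 / 538795884375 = -659864.89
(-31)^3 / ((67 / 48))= -1429968 / 67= -21342.81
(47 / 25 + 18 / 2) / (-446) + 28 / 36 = 37801 / 50175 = 0.75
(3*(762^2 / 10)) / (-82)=-2124.31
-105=-105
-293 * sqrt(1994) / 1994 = -6.56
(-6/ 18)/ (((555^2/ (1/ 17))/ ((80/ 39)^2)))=-256/ 955752291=-0.00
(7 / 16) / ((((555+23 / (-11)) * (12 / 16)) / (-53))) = -4081 / 72984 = -0.06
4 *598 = 2392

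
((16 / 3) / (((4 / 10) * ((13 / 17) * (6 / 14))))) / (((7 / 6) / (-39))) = -1360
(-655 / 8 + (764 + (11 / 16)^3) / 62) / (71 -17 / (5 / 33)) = 88308225 / 52314112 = 1.69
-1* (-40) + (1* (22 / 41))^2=67724 / 1681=40.29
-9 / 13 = -0.69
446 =446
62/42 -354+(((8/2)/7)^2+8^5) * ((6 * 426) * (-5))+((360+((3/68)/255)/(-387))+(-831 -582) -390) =-418781008.59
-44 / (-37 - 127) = 11 / 41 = 0.27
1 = 1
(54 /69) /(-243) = -0.00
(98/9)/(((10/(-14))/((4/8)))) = -343/45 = -7.62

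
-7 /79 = -0.09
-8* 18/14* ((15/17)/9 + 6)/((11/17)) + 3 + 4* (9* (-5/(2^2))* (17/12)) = -48567/308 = -157.69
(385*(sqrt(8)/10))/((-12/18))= -231*sqrt(2)/2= -163.34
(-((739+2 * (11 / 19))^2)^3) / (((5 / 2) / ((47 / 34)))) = -363551313864215149056367823 / 3998899885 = -90912832108627582.97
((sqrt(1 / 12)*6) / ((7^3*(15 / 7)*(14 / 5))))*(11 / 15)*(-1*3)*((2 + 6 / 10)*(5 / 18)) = -143*sqrt(3) / 185220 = -0.00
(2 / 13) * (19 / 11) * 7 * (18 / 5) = 4788 / 715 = 6.70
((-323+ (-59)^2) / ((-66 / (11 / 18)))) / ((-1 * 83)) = 1579 / 4482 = 0.35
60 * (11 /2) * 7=2310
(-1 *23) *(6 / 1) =-138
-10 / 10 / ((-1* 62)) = 1 / 62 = 0.02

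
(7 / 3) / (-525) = -1 / 225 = -0.00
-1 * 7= -7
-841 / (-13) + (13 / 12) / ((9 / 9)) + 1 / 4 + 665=28510 / 39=731.03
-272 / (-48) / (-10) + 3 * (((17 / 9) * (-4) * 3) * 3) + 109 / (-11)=-70777 / 330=-214.48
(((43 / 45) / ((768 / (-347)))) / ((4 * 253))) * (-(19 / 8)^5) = 36945873179 / 1146051624960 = 0.03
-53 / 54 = -0.98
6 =6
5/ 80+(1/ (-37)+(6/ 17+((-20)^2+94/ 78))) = 157623859/ 392496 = 401.59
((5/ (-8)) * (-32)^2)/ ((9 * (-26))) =320/ 117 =2.74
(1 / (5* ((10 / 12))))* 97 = 582 / 25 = 23.28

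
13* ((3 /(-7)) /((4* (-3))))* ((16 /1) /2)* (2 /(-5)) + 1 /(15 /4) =-128 /105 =-1.22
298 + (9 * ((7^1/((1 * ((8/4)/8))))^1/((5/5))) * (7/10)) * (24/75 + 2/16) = 188249/500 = 376.50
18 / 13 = 1.38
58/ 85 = 0.68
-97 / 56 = -1.73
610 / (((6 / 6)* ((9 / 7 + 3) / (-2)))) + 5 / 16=-284.35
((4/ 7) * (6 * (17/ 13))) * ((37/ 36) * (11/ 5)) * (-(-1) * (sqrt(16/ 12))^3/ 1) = 110704 * sqrt(3)/ 12285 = 15.61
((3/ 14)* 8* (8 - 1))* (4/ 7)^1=48/ 7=6.86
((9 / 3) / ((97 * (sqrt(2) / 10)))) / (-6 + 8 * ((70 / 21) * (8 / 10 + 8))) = 45 * sqrt(2) / 66542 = 0.00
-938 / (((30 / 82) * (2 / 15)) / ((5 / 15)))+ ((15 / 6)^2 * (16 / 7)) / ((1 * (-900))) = -403810 / 63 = -6409.68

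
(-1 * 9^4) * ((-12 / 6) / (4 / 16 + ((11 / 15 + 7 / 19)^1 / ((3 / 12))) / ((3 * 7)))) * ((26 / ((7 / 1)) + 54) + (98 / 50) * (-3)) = 81416288808 / 55045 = 1479086.00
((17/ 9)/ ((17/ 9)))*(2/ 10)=1/ 5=0.20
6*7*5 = 210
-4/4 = -1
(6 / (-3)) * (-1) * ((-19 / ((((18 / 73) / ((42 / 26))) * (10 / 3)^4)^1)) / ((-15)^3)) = 0.00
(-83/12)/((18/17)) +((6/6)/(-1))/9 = -1435/216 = -6.64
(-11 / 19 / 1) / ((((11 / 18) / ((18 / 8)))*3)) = -27 / 38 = -0.71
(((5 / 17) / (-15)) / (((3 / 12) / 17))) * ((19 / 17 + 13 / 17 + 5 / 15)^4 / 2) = -326094722 / 20295603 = -16.07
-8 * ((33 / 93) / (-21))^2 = -968 / 423801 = -0.00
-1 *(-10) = 10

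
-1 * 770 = -770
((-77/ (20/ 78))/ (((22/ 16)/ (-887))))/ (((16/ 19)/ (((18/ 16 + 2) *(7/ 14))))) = 359442.89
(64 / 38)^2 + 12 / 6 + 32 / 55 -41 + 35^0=-686618 / 19855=-34.58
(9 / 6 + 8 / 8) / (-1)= -5 / 2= -2.50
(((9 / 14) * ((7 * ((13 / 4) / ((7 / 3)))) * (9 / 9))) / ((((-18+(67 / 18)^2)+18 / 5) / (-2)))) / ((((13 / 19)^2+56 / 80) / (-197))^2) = 71896706412979500 / 109917273109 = 654098.34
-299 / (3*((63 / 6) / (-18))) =1196 / 7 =170.86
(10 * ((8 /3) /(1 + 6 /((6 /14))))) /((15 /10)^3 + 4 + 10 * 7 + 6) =128 /6003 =0.02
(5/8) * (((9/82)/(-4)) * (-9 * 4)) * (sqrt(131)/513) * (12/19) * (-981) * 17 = -145.08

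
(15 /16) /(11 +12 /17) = 255 /3184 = 0.08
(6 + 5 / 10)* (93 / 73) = 1209 / 146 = 8.28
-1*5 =-5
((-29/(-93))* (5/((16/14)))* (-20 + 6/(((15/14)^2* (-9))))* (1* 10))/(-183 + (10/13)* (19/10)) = 9165247/5925960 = 1.55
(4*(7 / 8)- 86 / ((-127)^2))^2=12708278361 / 1040578564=12.21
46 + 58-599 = -495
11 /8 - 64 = -501 /8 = -62.62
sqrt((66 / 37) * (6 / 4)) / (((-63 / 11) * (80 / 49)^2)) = -0.11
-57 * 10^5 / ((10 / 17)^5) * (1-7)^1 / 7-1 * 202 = 485589680 / 7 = 69369954.29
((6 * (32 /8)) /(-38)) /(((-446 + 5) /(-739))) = -2956 /2793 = -1.06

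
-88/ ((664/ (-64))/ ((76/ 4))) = 161.16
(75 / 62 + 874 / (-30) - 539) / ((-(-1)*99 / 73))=-38488447 / 92070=-418.03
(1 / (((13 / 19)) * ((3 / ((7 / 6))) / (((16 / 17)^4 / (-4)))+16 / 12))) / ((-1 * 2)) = 1634304 / 26333983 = 0.06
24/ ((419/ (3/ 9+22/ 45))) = 296/ 6285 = 0.05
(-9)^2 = 81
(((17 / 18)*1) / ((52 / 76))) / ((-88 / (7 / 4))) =-2261 / 82368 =-0.03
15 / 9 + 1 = 2.67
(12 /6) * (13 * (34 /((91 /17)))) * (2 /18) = 1156 /63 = 18.35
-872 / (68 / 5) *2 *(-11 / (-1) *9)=-215820 / 17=-12695.29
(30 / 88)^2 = 225 / 1936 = 0.12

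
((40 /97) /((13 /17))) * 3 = 2040 /1261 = 1.62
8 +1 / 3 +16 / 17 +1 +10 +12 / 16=4289 / 204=21.02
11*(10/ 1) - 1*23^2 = -419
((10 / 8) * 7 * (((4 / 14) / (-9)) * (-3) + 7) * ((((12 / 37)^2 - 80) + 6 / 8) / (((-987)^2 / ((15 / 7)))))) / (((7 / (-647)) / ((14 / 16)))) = 1044519274775 / 1194939075456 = 0.87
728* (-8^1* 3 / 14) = -1248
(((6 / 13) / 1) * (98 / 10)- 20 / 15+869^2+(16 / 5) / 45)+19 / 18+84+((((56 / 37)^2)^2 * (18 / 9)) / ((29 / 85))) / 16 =80044399695409723 / 105983804550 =755251.24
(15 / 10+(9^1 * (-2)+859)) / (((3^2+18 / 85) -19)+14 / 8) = -286450 / 2733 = -104.81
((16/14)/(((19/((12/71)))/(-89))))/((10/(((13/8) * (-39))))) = 270738/47215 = 5.73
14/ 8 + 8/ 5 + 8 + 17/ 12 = 383/ 30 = 12.77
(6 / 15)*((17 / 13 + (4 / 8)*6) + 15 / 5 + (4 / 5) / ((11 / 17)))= 12218 / 3575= 3.42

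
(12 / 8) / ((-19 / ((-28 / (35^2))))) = 6 / 3325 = 0.00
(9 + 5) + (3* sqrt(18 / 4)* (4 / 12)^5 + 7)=sqrt(2) / 54 + 21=21.03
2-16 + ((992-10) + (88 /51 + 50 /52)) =1287131 /1326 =970.69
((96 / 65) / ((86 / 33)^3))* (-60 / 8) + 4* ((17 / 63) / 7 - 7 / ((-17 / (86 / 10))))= 530525995694 / 38744158635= 13.69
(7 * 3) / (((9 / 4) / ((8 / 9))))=224 / 27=8.30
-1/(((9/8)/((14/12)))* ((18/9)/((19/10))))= -133/135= -0.99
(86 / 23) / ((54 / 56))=2408 / 621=3.88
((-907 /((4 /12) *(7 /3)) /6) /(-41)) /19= 2721 /10906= 0.25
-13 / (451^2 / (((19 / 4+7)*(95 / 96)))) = -58045 / 78105984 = -0.00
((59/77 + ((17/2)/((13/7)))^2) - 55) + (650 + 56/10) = 161963561/260260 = 622.31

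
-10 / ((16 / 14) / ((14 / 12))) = -245 / 24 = -10.21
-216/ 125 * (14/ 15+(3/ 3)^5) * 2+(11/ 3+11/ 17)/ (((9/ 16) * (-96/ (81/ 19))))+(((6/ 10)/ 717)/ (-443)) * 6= -150091265696/ 21373919375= -7.02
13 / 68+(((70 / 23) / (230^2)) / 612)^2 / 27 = 0.19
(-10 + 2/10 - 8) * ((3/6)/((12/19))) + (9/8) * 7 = -373/60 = -6.22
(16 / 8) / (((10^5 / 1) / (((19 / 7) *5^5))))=19 / 112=0.17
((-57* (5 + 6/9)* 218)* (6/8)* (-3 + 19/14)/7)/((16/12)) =7287849/784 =9295.73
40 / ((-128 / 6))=-15 / 8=-1.88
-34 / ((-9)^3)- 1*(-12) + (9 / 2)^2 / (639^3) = 12572697689 / 1043668476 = 12.05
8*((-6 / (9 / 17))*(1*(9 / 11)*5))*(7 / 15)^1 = -1904 / 11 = -173.09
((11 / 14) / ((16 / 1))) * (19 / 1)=209 / 224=0.93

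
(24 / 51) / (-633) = -8 / 10761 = -0.00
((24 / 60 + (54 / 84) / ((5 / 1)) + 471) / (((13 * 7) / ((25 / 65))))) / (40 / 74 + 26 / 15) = 1409145 / 1607788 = 0.88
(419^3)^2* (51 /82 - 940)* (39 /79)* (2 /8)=-16255600021149467860011 /25912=-627338685595456462.64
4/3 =1.33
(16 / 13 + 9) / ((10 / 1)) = 133 / 130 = 1.02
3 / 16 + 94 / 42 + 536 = 180911 / 336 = 538.43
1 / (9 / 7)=7 / 9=0.78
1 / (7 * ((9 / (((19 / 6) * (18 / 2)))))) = 19 / 42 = 0.45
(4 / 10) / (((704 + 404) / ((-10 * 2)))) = -2 / 277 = -0.01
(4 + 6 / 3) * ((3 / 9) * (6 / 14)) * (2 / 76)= 0.02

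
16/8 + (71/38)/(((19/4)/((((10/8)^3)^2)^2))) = 23390559351/3028287488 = 7.72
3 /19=0.16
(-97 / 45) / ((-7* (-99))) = -97 / 31185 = -0.00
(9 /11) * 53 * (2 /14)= 477 /77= 6.19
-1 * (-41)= 41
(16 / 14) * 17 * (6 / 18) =136 / 21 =6.48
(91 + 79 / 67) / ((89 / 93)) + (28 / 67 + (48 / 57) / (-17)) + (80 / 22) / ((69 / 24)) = 47732619796 / 487290397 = 97.96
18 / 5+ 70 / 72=823 / 180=4.57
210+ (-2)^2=214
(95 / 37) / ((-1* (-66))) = 95 / 2442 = 0.04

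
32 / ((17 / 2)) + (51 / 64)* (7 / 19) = 83893 / 20672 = 4.06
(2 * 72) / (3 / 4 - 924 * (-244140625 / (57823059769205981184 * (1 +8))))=567717314097658724352 / 2956861012634290231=192.00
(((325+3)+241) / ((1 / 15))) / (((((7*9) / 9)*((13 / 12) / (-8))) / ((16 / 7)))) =-13109760 / 637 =-20580.47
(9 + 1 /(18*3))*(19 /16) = 9253 /864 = 10.71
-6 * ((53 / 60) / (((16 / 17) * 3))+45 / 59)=-182759 / 28320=-6.45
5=5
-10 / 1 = -10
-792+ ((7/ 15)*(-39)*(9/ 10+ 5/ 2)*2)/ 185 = -3666094/ 4625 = -792.67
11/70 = 0.16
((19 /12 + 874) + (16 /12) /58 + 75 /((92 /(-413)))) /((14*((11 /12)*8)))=539191 /102718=5.25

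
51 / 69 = 17 / 23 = 0.74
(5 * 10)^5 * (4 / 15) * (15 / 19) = 65789473.68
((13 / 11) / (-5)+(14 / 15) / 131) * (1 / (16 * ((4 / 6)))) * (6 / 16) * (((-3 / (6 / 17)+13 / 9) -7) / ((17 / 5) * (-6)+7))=-113965 / 13481472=-0.01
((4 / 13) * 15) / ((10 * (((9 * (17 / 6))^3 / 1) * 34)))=8 / 9771957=0.00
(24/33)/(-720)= -1/990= -0.00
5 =5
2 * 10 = 20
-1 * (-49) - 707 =-658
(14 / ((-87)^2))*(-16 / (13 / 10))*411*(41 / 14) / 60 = -0.46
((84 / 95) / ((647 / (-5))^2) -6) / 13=-0.46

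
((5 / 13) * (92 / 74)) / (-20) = -23 / 962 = -0.02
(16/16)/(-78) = -1/78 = -0.01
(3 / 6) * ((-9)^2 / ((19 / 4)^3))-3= -17985 / 6859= -2.62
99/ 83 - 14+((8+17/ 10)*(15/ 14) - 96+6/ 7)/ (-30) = -33141/ 3320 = -9.98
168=168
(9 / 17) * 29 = 261 / 17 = 15.35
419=419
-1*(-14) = 14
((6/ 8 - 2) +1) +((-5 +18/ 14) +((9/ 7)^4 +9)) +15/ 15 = 84211/ 9604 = 8.77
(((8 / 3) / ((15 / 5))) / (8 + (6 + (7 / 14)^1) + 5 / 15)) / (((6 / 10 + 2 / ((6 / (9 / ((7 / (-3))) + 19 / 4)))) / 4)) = 8960 / 33553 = 0.27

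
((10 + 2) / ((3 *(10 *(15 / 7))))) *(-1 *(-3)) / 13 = 14 / 325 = 0.04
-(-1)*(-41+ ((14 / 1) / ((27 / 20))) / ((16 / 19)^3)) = -326719 / 13824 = -23.63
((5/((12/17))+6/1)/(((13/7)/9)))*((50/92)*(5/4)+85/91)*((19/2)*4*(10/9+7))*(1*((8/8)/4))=1960919795/248768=7882.52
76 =76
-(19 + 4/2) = -21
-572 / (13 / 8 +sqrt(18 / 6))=59488 / 23-36608*sqrt(3) / 23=-170.39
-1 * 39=-39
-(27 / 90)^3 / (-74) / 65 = 27 / 4810000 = 0.00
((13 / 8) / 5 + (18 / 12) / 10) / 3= 19 / 120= 0.16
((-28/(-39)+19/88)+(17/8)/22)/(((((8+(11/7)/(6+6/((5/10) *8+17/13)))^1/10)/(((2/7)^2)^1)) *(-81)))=-263630/208680381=-0.00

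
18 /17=1.06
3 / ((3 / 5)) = 5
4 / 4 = 1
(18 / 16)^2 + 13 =913 / 64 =14.27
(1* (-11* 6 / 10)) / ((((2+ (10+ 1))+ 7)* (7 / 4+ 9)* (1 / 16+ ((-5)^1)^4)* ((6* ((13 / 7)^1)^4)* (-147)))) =4312 / 921184359225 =0.00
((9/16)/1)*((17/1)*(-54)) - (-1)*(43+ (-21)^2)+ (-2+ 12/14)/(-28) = -12675/392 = -32.33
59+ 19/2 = 137/2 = 68.50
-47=-47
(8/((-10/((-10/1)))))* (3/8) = 3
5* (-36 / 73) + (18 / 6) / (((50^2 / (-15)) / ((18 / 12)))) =-181971 / 73000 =-2.49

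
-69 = -69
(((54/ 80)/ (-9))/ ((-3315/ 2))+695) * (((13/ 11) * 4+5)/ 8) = 1643466607/ 1944800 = 845.06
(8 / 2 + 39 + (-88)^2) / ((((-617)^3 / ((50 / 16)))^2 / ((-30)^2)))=1095046875 / 882736260944364304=0.00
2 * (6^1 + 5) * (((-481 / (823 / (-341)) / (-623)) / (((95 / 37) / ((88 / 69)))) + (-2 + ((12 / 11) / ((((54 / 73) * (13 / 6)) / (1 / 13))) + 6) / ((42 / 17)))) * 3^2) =10903888416346 / 189332874185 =57.59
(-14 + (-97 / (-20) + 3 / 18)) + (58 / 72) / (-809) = -654149 / 72810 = -8.98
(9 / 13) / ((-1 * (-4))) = 9 / 52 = 0.17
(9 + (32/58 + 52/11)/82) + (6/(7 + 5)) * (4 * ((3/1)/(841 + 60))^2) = 96241679375/10617545279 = 9.06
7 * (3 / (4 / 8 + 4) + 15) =329 / 3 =109.67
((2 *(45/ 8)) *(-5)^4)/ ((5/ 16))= 22500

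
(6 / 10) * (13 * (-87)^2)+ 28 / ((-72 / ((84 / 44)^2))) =71434507 / 1210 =59036.78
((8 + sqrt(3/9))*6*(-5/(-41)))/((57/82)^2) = 1640*sqrt(3)/3249 + 13120/1083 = 12.99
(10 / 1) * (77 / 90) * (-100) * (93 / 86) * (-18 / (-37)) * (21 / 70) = -135.03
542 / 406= 271 / 203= 1.33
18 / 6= 3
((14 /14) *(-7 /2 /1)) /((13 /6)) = -21 /13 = -1.62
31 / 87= 0.36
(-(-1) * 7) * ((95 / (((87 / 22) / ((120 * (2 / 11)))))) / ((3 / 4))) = 425600 / 87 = 4891.95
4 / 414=2 / 207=0.01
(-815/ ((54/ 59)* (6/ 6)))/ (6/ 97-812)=4664245/ 4252932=1.10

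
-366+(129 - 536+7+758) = -8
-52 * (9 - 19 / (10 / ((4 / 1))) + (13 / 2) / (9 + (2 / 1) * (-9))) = -1586 / 45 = -35.24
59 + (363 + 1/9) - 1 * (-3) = 3826/9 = 425.11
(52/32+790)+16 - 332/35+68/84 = 671117/840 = 798.95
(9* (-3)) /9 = -3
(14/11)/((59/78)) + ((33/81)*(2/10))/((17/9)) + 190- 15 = 29247224/165495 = 176.73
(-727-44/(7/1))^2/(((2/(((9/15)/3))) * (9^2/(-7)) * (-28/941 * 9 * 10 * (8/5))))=2754797261/2540160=1084.50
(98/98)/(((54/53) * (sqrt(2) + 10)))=265/2646 - 53 * sqrt(2)/5292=0.09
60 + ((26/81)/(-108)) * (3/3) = 262427/4374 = 60.00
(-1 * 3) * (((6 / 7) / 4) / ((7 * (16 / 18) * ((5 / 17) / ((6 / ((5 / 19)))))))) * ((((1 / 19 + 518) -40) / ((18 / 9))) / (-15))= 12507291 / 98000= 127.63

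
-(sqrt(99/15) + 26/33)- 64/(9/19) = -13454/99- sqrt(165)/5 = -138.47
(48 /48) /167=1 /167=0.01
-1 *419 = -419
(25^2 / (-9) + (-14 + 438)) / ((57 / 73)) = 232943 / 513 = 454.08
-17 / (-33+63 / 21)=17 / 30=0.57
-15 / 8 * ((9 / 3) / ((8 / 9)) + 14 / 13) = -6945 / 832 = -8.35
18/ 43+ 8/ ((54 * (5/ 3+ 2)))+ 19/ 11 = 2.19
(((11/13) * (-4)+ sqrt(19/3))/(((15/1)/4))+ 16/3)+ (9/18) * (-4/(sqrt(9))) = 4 * sqrt(57)/45+ 734/195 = 4.44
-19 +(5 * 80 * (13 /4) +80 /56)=8977 /7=1282.43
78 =78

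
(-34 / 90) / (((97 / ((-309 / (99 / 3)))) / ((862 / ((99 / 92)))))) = 138861304 / 4753485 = 29.21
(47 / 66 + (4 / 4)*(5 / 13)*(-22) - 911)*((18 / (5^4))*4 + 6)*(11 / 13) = -38626063 / 8125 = -4753.98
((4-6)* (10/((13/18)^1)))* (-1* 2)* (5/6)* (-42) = -25200/13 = -1938.46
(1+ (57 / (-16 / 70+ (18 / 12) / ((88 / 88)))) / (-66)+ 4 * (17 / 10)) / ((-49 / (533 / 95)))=-0.82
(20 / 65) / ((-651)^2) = 4 / 5509413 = 0.00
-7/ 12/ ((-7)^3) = 1/ 588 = 0.00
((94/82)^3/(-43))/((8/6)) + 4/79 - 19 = -17770660815/936498548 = -18.98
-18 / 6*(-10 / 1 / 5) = 6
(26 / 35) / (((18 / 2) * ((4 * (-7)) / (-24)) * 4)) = 13 / 735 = 0.02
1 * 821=821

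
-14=-14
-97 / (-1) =97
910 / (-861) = -130 / 123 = -1.06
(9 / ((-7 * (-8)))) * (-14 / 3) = -3 / 4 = -0.75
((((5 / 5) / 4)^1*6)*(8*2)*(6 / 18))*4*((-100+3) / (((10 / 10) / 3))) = -9312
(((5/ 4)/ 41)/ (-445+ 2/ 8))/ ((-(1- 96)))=-1/ 1385841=-0.00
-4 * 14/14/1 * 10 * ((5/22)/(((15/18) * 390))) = -4/143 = -0.03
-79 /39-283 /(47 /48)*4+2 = -2119151 /1833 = -1156.11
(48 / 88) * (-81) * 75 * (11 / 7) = -36450 / 7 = -5207.14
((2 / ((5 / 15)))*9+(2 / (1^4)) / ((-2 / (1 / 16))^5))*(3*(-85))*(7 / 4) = -1617155848455 / 67108864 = -24097.50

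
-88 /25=-3.52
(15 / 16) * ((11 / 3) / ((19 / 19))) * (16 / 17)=55 / 17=3.24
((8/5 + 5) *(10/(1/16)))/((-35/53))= -55968/35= -1599.09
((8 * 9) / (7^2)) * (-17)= -1224 / 49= -24.98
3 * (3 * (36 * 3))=972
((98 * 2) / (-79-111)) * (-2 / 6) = 98 / 285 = 0.34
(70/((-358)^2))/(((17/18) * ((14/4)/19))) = 1710/544697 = 0.00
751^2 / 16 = 564001 / 16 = 35250.06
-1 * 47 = -47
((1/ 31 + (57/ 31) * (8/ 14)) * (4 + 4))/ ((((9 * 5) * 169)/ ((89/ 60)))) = 8366/ 4950855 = 0.00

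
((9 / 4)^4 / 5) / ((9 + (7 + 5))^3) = 243 / 439040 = 0.00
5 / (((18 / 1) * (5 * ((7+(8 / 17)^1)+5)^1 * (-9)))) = -17 / 34344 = -0.00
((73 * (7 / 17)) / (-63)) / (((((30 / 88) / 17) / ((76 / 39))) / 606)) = -49310624 / 1755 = -28097.22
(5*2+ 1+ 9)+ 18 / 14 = 149 / 7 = 21.29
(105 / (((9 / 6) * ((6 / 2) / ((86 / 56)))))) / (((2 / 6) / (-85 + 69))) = -1720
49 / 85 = 0.58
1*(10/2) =5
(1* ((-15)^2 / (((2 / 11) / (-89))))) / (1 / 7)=-1541925 / 2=-770962.50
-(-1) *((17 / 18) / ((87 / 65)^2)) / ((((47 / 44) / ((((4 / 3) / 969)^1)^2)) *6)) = 0.00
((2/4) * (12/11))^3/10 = 108/6655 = 0.02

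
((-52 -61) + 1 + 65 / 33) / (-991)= 3631 / 32703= 0.11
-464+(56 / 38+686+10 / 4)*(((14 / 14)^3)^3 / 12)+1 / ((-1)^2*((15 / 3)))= -926369 / 2280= -406.30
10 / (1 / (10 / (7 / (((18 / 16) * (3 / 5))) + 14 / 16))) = 21600 / 2429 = 8.89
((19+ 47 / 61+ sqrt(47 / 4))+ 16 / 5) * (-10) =-14012 / 61 - 5 * sqrt(47) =-263.98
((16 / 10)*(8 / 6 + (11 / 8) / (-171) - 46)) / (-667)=12223 / 114057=0.11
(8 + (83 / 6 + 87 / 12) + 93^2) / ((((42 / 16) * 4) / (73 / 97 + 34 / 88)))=46019087 / 48888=941.32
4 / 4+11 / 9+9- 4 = 65 / 9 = 7.22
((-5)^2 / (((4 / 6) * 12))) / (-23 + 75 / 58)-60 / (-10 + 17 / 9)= 2666515 / 367628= 7.25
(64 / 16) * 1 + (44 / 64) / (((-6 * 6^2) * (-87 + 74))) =179723 / 44928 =4.00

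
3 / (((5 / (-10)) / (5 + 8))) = -78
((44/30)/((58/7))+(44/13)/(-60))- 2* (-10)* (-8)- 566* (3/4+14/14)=-13010791/11310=-1150.38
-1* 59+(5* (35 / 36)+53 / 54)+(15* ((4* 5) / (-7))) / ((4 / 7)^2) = -4979 / 27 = -184.41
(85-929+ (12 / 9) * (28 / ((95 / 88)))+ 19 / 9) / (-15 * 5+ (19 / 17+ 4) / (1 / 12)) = 11734199 / 197505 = 59.41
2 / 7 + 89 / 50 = 723 / 350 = 2.07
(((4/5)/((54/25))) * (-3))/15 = -2/27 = -0.07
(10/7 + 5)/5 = 9/7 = 1.29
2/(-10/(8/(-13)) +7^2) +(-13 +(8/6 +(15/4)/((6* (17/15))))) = -393457/35496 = -11.08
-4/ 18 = -0.22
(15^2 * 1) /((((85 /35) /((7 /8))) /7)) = 77175 /136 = 567.46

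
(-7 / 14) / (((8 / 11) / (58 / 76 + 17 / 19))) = -1.14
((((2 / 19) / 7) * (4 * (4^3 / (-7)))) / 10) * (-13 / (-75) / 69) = -3328 / 24089625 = -0.00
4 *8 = 32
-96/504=-4/21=-0.19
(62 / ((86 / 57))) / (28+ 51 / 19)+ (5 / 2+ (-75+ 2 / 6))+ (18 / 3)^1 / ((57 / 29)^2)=-1253853121 / 18099818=-69.27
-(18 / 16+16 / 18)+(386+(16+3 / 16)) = 57625 / 144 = 400.17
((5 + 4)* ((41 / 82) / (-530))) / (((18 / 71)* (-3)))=71 / 6360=0.01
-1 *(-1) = 1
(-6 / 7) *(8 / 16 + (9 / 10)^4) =-34683 / 35000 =-0.99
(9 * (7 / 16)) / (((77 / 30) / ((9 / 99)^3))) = 135 / 117128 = 0.00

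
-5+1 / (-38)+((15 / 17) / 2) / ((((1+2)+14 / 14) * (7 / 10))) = -44033 / 9044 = -4.87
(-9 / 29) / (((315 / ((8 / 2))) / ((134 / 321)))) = -536 / 325815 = -0.00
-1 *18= -18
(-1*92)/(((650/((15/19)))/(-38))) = 276/65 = 4.25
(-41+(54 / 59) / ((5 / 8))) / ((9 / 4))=-46652 / 2655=-17.57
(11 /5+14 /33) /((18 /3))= 433 /990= 0.44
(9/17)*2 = 18/17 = 1.06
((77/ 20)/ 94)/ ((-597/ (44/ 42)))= -121/ 1683540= -0.00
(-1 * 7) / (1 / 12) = -84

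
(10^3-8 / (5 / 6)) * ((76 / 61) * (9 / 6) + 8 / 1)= 2981104 / 305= 9774.11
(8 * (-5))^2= 1600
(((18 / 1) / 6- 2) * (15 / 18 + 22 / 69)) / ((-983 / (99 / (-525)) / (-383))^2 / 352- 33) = -1490095026288 / 41997940938553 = -0.04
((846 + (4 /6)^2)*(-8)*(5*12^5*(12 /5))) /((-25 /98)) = 1981536141312 /25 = 79261445652.48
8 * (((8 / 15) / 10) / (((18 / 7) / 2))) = 224 / 675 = 0.33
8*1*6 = 48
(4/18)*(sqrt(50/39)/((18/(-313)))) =-1565*sqrt(78)/3159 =-4.38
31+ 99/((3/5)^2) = 306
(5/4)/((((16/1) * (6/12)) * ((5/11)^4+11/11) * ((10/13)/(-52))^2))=418161601/610640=684.79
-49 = -49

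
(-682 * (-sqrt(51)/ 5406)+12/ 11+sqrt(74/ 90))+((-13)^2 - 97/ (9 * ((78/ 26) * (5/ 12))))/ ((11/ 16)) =341 * sqrt(51)/ 2703+sqrt(185)/ 15+116012/ 495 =236.18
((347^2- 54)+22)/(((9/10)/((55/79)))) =66207350/711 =93118.64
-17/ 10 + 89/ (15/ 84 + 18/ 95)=26413/ 110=240.12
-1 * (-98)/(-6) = -49/3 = -16.33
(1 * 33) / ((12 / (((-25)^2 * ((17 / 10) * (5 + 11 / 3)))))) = 303875 / 12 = 25322.92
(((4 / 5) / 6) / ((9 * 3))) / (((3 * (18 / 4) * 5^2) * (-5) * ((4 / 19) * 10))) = -19 / 13668750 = -0.00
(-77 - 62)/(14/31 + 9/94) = -405046/1595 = -253.95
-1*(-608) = 608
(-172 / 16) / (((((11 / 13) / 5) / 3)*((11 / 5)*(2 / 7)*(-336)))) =13975 / 15488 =0.90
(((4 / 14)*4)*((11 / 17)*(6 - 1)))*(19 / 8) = 1045 / 119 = 8.78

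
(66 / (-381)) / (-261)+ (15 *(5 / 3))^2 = 20716897 / 33147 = 625.00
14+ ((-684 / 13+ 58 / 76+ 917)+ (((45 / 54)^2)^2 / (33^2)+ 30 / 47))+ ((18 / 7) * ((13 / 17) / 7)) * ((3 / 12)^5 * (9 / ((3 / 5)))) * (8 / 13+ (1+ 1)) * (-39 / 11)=11300618657769989 / 12845285316864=879.75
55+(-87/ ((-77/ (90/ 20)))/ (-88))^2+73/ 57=589205652505/ 10468432128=56.28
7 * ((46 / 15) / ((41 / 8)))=2576 / 615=4.19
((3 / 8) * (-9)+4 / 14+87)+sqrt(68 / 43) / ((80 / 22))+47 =11 * sqrt(731) / 860+7331 / 56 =131.26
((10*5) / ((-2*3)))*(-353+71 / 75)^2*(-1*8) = 5577369728 / 675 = 8262769.97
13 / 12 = 1.08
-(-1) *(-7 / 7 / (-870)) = 1 / 870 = 0.00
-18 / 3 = -6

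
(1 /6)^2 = 0.03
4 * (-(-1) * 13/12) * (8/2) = 52/3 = 17.33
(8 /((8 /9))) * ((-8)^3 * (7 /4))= -8064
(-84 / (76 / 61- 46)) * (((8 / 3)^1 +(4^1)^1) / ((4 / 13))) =122 / 3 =40.67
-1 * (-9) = 9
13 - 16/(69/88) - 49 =-3892/69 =-56.41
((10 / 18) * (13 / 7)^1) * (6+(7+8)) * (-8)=-520 / 3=-173.33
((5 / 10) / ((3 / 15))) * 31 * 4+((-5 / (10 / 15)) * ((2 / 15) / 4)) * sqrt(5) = 310-sqrt(5) / 4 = 309.44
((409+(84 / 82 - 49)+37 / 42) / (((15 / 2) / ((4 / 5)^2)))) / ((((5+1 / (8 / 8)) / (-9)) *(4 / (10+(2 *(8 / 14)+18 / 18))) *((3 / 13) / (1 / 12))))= -137727421 / 2712150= -50.78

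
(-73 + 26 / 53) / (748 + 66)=-3843 / 43142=-0.09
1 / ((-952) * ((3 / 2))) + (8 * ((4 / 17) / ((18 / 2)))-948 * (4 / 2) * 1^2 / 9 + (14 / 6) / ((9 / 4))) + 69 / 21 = -206.14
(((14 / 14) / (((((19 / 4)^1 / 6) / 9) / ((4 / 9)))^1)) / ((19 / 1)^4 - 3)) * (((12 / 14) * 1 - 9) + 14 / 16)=-2442 / 8666147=-0.00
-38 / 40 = -19 / 20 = -0.95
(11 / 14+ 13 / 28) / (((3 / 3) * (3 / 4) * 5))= 1 / 3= 0.33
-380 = -380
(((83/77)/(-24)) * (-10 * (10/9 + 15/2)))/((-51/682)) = -1994075/38556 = -51.72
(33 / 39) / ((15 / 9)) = 33 / 65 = 0.51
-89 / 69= -1.29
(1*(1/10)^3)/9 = 1/9000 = 0.00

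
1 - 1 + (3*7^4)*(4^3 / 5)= 92198.40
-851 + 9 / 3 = -848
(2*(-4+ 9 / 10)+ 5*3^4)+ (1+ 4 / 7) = 14013 / 35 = 400.37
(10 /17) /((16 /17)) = 5 /8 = 0.62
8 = 8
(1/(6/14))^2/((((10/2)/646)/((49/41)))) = 1551046/1845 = 840.68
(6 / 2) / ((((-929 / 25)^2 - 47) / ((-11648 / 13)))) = -840000 / 416833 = -2.02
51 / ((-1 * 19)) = -51 / 19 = -2.68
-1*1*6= -6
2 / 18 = 1 / 9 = 0.11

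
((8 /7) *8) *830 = 53120 /7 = 7588.57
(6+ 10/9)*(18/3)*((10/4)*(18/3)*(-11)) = -7040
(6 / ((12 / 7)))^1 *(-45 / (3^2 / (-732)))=12810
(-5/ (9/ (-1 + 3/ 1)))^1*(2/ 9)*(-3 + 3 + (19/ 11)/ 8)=-95/ 1782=-0.05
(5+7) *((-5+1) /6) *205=-1640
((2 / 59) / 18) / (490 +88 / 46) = 23 / 6007734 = 0.00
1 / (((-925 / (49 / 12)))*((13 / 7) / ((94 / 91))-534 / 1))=2303 / 277649850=0.00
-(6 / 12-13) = 25 / 2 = 12.50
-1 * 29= -29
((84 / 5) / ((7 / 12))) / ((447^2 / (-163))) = -2608 / 111005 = -0.02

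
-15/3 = -5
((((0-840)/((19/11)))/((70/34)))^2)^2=405705964916736/130321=3113128083.09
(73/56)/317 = 73/17752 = 0.00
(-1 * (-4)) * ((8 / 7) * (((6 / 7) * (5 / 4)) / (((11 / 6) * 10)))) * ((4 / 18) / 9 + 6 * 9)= 70016 / 4851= 14.43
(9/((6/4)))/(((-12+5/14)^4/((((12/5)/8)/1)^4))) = 1166886/441194850625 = 0.00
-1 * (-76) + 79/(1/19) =1577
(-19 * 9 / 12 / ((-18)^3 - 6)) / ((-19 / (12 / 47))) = -3 / 91462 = -0.00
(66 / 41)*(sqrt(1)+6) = 462 / 41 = 11.27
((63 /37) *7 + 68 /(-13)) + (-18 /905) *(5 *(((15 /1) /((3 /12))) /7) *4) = 1998019 /609427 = 3.28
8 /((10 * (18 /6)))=4 /15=0.27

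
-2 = -2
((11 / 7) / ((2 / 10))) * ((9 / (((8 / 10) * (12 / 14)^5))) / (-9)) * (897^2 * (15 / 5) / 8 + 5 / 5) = -6405104.27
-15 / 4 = -3.75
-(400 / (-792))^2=-2500 / 9801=-0.26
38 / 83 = 0.46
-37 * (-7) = 259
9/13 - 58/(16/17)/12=-5545/1248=-4.44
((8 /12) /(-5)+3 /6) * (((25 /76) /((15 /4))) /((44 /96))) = 4 /57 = 0.07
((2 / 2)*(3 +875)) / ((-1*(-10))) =439 / 5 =87.80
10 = 10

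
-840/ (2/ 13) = -5460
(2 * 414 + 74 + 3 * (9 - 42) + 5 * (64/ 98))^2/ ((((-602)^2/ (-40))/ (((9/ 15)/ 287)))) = -9364818294/ 62431971287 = -0.15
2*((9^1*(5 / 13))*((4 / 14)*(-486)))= -87480 / 91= -961.32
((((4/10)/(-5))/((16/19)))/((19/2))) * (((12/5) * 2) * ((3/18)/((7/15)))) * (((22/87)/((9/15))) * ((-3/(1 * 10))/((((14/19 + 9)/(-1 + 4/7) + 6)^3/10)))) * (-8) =32593968/878506024655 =0.00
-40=-40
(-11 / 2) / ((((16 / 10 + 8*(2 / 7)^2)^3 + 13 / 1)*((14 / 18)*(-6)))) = 0.05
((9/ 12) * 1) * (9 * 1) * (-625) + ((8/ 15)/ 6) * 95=-151571/ 36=-4210.31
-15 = -15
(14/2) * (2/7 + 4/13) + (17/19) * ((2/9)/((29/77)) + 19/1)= 1397759/64467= 21.68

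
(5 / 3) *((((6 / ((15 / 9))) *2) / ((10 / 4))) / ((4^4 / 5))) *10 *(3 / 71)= 45 / 1136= 0.04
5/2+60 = 125/2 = 62.50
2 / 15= 0.13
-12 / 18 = -2 / 3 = -0.67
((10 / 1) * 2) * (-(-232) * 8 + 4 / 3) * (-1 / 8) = -13930 / 3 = -4643.33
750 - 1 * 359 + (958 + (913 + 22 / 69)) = 156100 / 69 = 2262.32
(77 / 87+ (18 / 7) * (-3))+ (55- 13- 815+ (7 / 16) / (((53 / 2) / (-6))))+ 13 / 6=-33471749 / 43036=-777.76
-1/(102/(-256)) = 128/51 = 2.51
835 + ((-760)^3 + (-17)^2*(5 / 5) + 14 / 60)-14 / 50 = -65846231407 / 150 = -438974876.05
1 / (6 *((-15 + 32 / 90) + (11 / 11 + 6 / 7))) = -105 / 8056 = -0.01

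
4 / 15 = 0.27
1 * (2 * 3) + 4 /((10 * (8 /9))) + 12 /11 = 1659 /220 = 7.54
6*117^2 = 82134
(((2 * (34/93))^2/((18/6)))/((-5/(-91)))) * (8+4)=38.92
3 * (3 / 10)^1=9 / 10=0.90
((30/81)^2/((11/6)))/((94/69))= 2300/41877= 0.05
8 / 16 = 1 / 2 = 0.50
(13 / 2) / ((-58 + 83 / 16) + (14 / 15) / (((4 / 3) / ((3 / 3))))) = -520 / 4169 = -0.12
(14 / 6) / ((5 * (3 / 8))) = 56 / 45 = 1.24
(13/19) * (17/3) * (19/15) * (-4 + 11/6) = -2873/270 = -10.64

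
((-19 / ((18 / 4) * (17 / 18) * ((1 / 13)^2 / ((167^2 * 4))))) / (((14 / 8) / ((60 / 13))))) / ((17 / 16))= -423234539520 / 2023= -209211339.36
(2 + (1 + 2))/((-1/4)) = -20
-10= -10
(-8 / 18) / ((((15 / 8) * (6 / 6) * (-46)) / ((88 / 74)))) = 704 / 114885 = 0.01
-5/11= -0.45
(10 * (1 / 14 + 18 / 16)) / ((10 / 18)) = 603 / 28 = 21.54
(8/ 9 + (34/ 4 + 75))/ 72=1519/ 1296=1.17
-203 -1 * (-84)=-119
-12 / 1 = -12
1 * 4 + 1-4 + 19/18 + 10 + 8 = 20.06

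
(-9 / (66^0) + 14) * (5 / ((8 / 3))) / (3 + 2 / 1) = 15 / 8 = 1.88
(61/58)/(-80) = -61/4640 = -0.01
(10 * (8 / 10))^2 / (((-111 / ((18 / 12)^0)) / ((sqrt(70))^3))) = -4480 * sqrt(70) / 111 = -337.68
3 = 3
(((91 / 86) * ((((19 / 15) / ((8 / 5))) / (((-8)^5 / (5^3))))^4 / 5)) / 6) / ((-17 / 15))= -2895315185546875 / 1118464167268778250992615424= -0.00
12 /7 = 1.71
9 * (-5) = -45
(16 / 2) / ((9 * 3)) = 8 / 27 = 0.30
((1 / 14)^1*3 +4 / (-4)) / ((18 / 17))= -187 / 252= -0.74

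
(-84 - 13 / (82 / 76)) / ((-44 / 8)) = 716 / 41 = 17.46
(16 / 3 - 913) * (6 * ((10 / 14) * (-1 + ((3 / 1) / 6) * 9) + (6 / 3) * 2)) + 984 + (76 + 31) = -34308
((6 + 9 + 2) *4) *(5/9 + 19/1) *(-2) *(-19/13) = 454784/117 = 3887.04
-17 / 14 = -1.21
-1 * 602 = -602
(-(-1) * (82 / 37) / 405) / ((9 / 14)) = 1148 / 134865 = 0.01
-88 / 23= -3.83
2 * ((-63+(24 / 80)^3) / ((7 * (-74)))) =62973 / 259000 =0.24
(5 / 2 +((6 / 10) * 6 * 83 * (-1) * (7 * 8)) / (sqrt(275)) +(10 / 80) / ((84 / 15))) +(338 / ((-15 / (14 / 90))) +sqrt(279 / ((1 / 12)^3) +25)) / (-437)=-83664 * sqrt(11) / 275- sqrt(482137) / 437 +167190859 / 66074400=-1008.08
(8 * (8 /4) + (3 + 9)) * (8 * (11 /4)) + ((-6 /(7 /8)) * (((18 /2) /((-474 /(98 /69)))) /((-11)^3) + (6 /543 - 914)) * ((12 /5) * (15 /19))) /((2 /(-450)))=-155517265547542664 /58218793171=-2671255.40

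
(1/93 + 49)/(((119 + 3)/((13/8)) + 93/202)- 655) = -11969308/141515217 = -0.08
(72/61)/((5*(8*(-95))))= -9/28975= -0.00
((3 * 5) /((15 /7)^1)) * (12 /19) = 84 /19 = 4.42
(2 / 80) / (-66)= -1 / 2640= -0.00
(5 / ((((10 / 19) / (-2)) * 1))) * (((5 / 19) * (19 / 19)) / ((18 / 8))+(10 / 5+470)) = -80732 / 9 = -8970.22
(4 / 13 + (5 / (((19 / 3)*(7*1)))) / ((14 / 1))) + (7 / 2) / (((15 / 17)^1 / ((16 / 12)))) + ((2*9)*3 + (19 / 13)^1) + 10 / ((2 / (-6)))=33839453 / 1089270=31.07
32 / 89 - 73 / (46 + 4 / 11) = -55147 / 45390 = -1.21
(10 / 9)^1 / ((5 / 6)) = 4 / 3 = 1.33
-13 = -13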